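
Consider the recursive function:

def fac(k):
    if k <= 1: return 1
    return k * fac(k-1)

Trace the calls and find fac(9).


fac(9)
= 9 * fac(8)
= 9 * 8 * fac(7)
= 9 * 8 * 7 * fac(6)
= 9 * 8 * 7 * 6 * fac(5)
= 9 * 8 * 7 * 6 * 5 * fac(4)
= 9 * 8 * 7 * 6 * 5 * 4 * fac(3)
= 9 * 8 * 7 * 6 * 5 * 4 * 3 * fac(2)
= 9 * 8 * 7 * 6 * 5 * 4 * 3 * 2 * fac(1)
= 9 * 8 * 7 * 6 * 5 * 4 * 3 * 2 * 1
= 362880

362880


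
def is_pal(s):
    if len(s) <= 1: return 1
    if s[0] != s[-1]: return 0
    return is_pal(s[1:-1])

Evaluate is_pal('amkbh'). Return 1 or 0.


is_pal('amkbh'): s[0]='a' != s[-1]='h' -> return 0
Result: 0 (not a palindrome)

0


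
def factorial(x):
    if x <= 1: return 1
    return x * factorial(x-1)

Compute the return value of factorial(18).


factorial(18)
= 18 * factorial(17)
= 18 * 17 * factorial(16)
= 18 * 17 * 16 * factorial(15)
= 18 * 17 * 16 * 15 * factorial(14)
= 18 * 17 * 16 * 15 * 14 * factorial(13)
= 18 * 17 * 16 * 15 * 14 * 13 * factorial(12)
= 18 * 17 * 16 * 15 * 14 * 13 * 12 * factorial(11)
= 18 * 17 * 16 * 15 * 14 * 13 * 12 * 11 * factorial(10)
= 18 * 17 * 16 * 15 * 14 * 13 * 12 * 11 * 10 * factorial(9)
= 18 * 17 * 16 * 15 * 14 * 13 * 12 * 11 * 10 * 9 * factorial(8)
= 18 * 17 * 16 * 15 * 14 * 13 * 12 * 11 * 10 * 9 * 8 * factorial(7)
= 18 * 17 * 16 * 15 * 14 * 13 * 12 * 11 * 10 * 9 * 8 * 7 * factorial(6)
= 18 * 17 * 16 * 15 * 14 * 13 * 12 * 11 * 10 * 9 * 8 * 7 * 6 * factorial(5)
= 18 * 17 * 16 * 15 * 14 * 13 * 12 * 11 * 10 * 9 * 8 * 7 * 6 * 5 * factorial(4)
= 18 * 17 * 16 * 15 * 14 * 13 * 12 * 11 * 10 * 9 * 8 * 7 * 6 * 5 * 4 * factorial(3)
= 18 * 17 * 16 * 15 * 14 * 13 * 12 * 11 * 10 * 9 * 8 * 7 * 6 * 5 * 4 * 3 * factorial(2)
= 18 * 17 * 16 * 15 * 14 * 13 * 12 * 11 * 10 * 9 * 8 * 7 * 6 * 5 * 4 * 3 * 2 * factorial(1)
= 18 * 17 * 16 * 15 * 14 * 13 * 12 * 11 * 10 * 9 * 8 * 7 * 6 * 5 * 4 * 3 * 2 * 1
= 6402373705728000

6402373705728000


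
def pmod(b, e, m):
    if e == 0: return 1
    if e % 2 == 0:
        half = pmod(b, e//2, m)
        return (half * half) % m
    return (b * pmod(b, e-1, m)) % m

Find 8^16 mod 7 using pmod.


pmod(8, 16, 7): e is even, compute pmod(8, 8, 7)
  pmod(8, 8, 7): e is even, compute pmod(8, 4, 7)
    pmod(8, 4, 7): e is even, compute pmod(8, 2, 7)
      pmod(8, 2, 7): e is even, compute pmod(8, 1, 7)
        pmod(8, 1, 7): e is odd, compute pmod(8, 0, 7)
          pmod(8, 0, 7) = 1
        (8 * 1) % 7 = 1
      half=1, (1*1) % 7 = 1
    half=1, (1*1) % 7 = 1
  half=1, (1*1) % 7 = 1
half=1, (1*1) % 7 = 1

1


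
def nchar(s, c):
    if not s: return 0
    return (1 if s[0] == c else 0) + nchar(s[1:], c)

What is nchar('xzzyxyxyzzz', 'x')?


s[0]='x' == 'x' -> 1
s[0]='z' != 'x' -> 0
s[0]='z' != 'x' -> 0
s[0]='y' != 'x' -> 0
s[0]='x' == 'x' -> 1
s[0]='y' != 'x' -> 0
s[0]='x' == 'x' -> 1
s[0]='y' != 'x' -> 0
s[0]='z' != 'x' -> 0
s[0]='z' != 'x' -> 0
s[0]='z' != 'x' -> 0
Sum: 1 + 0 + 0 + 0 + 1 + 0 + 1 + 0 + 0 + 0 + 0 = 3

3


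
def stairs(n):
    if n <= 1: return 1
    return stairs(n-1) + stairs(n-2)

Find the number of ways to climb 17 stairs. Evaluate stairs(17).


Building up from base cases:
stairs(0) = 1
stairs(1) = 1
stairs(2) = stairs(1) + stairs(0) = 1 + 1 = 2
stairs(3) = stairs(2) + stairs(1) = 2 + 1 = 3
stairs(4) = stairs(3) + stairs(2) = 3 + 2 = 5
stairs(5) = stairs(4) + stairs(3) = 5 + 3 = 8
stairs(6) = stairs(5) + stairs(4) = 8 + 5 = 13
stairs(7) = stairs(6) + stairs(5) = 13 + 8 = 21
stairs(8) = stairs(7) + stairs(6) = 21 + 13 = 34
stairs(9) = stairs(8) + stairs(7) = 34 + 21 = 55
stairs(10) = stairs(9) + stairs(8) = 55 + 34 = 89
stairs(11) = stairs(10) + stairs(9) = 89 + 55 = 144
stairs(12) = stairs(11) + stairs(10) = 144 + 89 = 233
stairs(13) = stairs(12) + stairs(11) = 233 + 144 = 377
stairs(14) = stairs(13) + stairs(12) = 377 + 233 = 610
stairs(15) = stairs(14) + stairs(13) = 610 + 377 = 987
stairs(16) = stairs(15) + stairs(14) = 987 + 610 = 1597
stairs(17) = stairs(16) + stairs(15) = 1597 + 987 = 2584

2584


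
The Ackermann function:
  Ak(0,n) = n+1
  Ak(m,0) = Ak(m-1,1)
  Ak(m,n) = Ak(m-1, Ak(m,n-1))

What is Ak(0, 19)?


Ak(0, 19) = 20
Result: Ak(0, 19) = 20

20


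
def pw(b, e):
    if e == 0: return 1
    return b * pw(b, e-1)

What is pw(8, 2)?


pw(8, 2)
= 8 * pw(8, 1)
= 8 * 8 * pw(8, 0)
= 8 * 8 * 1
= 64

64


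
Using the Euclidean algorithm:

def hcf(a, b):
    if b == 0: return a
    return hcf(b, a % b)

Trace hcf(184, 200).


hcf(184, 200) = hcf(200, 184)
hcf(200, 184) = hcf(184, 16)
hcf(184, 16) = hcf(16, 8)
hcf(16, 8) = hcf(8, 0)
hcf(8, 0) = 8  (base case)

8


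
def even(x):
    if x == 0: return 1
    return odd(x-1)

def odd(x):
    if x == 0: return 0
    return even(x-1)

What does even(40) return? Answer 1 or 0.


even(40) = odd(39)
odd(39) = even(38)
even(38) = odd(37)
odd(37) = even(36)
even(36) = odd(35)
odd(35) = even(34)
even(34) = odd(33)
odd(33) = even(32)
even(32) = odd(31)
odd(31) = even(30)
even(30) = odd(29)
odd(29) = even(28)
even(28) = odd(27)
odd(27) = even(26)
even(26) = odd(25)
odd(25) = even(24)
even(24) = odd(23)
odd(23) = even(22)
even(22) = odd(21)
odd(21) = even(20)
even(20) = odd(19)
odd(19) = even(18)
even(18) = odd(17)
odd(17) = even(16)
even(16) = odd(15)
odd(15) = even(14)
even(14) = odd(13)
odd(13) = even(12)
even(12) = odd(11)
odd(11) = even(10)
even(10) = odd(9)
odd(9) = even(8)
even(8) = odd(7)
odd(7) = even(6)
even(6) = odd(5)
odd(5) = even(4)
even(4) = odd(3)
odd(3) = even(2)
even(2) = odd(1)
odd(1) = even(0)
even(0) = 1  (base case)
Result: 1

1


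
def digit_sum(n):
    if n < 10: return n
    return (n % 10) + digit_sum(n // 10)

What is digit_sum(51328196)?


digit_sum(51328196) = 6 + digit_sum(5132819)
digit_sum(5132819) = 9 + digit_sum(513281)
digit_sum(513281) = 1 + digit_sum(51328)
digit_sum(51328) = 8 + digit_sum(5132)
digit_sum(5132) = 2 + digit_sum(513)
digit_sum(513) = 3 + digit_sum(51)
digit_sum(51) = 1 + digit_sum(5)
digit_sum(5) = 5  (base case)
Total: 6 + 9 + 1 + 8 + 2 + 3 + 1 + 5 = 35

35


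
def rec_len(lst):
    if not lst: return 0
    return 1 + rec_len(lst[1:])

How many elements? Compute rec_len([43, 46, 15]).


rec_len([43, 46, 15]) = 1 + rec_len([46, 15])
rec_len([46, 15]) = 1 + rec_len([15])
rec_len([15]) = 1 + rec_len([])
rec_len([]) = 0  (base case)
Unwinding: 1 + 1 + 1 + 0 = 3

3


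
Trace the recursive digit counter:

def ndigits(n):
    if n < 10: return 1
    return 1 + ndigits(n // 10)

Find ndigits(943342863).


ndigits(943342863) = 1 + ndigits(94334286)
ndigits(94334286) = 1 + ndigits(9433428)
ndigits(9433428) = 1 + ndigits(943342)
ndigits(943342) = 1 + ndigits(94334)
ndigits(94334) = 1 + ndigits(9433)
ndigits(9433) = 1 + ndigits(943)
ndigits(943) = 1 + ndigits(94)
ndigits(94) = 1 + ndigits(9)
ndigits(9) = 1  (base case: 9 < 10)
Unwinding: 1 + 1 + 1 + 1 + 1 + 1 + 1 + 1 + 1 = 9

9


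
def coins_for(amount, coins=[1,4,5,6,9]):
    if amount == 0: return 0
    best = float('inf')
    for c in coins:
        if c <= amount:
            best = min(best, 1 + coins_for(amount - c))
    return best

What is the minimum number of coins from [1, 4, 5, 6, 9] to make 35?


Building up with DP:
coins_for(0) = 0
coins_for(1) = min(1+coins_for(0)=1+0=1) = 1
coins_for(2) = min(1+coins_for(1)=1+1=2) = 2
coins_for(3) = min(1+coins_for(2)=1+2=3) = 3
coins_for(4) = min(1+coins_for(3)=1+3=4, 1+coins_for(0)=1+0=1) = 1
coins_for(5) = min(1+coins_for(4)=1+1=2, 1+coins_for(1)=1+1=2, 1+coins_for(0)=1+0=1) = 1
coins_for(6) = min(1+coins_for(5)=1+1=2, 1+coins_for(2)=1+2=3, 1+coins_for(1)=1+1=2, 1+coins_for(0)=1+0=1) = 1
coins_for(7) = min(1+coins_for(6)=1+1=2, 1+coins_for(3)=1+3=4, 1+coins_for(2)=1+2=3, 1+coins_for(1)=1+1=2) = 2
coins_for(8) = min(1+coins_for(7)=1+2=3, 1+coins_for(4)=1+1=2, 1+coins_for(3)=1+3=4, 1+coins_for(2)=1+2=3) = 2
coins_for(9) = min(1+coins_for(8)=1+2=3, 1+coins_for(5)=1+1=2, 1+coins_for(4)=1+1=2, 1+coins_for(3)=1+3=4, 1+coins_for(0)=1+0=1) = 1
coins_for(10) = min(1+coins_for(9)=1+1=2, 1+coins_for(6)=1+1=2, 1+coins_for(5)=1+1=2, 1+coins_for(4)=1+1=2, 1+coins_for(1)=1+1=2) = 2
coins_for(11) = min(1+coins_for(10)=1+2=3, 1+coins_for(7)=1+2=3, 1+coins_for(6)=1+1=2, 1+coins_for(5)=1+1=2, 1+coins_for(2)=1+2=3) = 2
coins_for(12) = min(1+coins_for(11)=1+2=3, 1+coins_for(8)=1+2=3, 1+coins_for(7)=1+2=3, 1+coins_for(6)=1+1=2, 1+coins_for(3)=1+3=4) = 2
coins_for(13) = min(1+coins_for(12)=1+2=3, 1+coins_for(9)=1+1=2, 1+coins_for(8)=1+2=3, 1+coins_for(7)=1+2=3, 1+coins_for(4)=1+1=2) = 2
coins_for(14) = min(1+coins_for(13)=1+2=3, 1+coins_for(10)=1+2=3, 1+coins_for(9)=1+1=2, 1+coins_for(8)=1+2=3, 1+coins_for(5)=1+1=2) = 2
coins_for(15) = min(1+coins_for(14)=1+2=3, 1+coins_for(11)=1+2=3, 1+coins_for(10)=1+2=3, 1+coins_for(9)=1+1=2, 1+coins_for(6)=1+1=2) = 2
coins_for(16) = min(1+coins_for(15)=1+2=3, 1+coins_for(12)=1+2=3, 1+coins_for(11)=1+2=3, 1+coins_for(10)=1+2=3, 1+coins_for(7)=1+2=3) = 3
coins_for(17) = min(1+coins_for(16)=1+3=4, 1+coins_for(13)=1+2=3, 1+coins_for(12)=1+2=3, 1+coins_for(11)=1+2=3, 1+coins_for(8)=1+2=3) = 3
coins_for(18) = min(1+coins_for(17)=1+3=4, 1+coins_for(14)=1+2=3, 1+coins_for(13)=1+2=3, 1+coins_for(12)=1+2=3, 1+coins_for(9)=1+1=2) = 2
coins_for(19) = min(1+coins_for(18)=1+2=3, 1+coins_for(15)=1+2=3, 1+coins_for(14)=1+2=3, 1+coins_for(13)=1+2=3, 1+coins_for(10)=1+2=3) = 3
coins_for(20) = min(1+coins_for(19)=1+3=4, 1+coins_for(16)=1+3=4, 1+coins_for(15)=1+2=3, 1+coins_for(14)=1+2=3, 1+coins_for(11)=1+2=3) = 3
coins_for(21) = min(1+coins_for(20)=1+3=4, 1+coins_for(17)=1+3=4, 1+coins_for(16)=1+3=4, 1+coins_for(15)=1+2=3, 1+coins_for(12)=1+2=3) = 3
coins_for(22) = min(1+coins_for(21)=1+3=4, 1+coins_for(18)=1+2=3, 1+coins_for(17)=1+3=4, 1+coins_for(16)=1+3=4, 1+coins_for(13)=1+2=3) = 3
coins_for(23) = min(1+coins_for(22)=1+3=4, 1+coins_for(19)=1+3=4, 1+coins_for(18)=1+2=3, 1+coins_for(17)=1+3=4, 1+coins_for(14)=1+2=3) = 3
coins_for(24) = min(1+coins_for(23)=1+3=4, 1+coins_for(20)=1+3=4, 1+coins_for(19)=1+3=4, 1+coins_for(18)=1+2=3, 1+coins_for(15)=1+2=3) = 3
coins_for(25) = min(1+coins_for(24)=1+3=4, 1+coins_for(21)=1+3=4, 1+coins_for(20)=1+3=4, 1+coins_for(19)=1+3=4, 1+coins_for(16)=1+3=4) = 4
coins_for(26) = min(1+coins_for(25)=1+4=5, 1+coins_for(22)=1+3=4, 1+coins_for(21)=1+3=4, 1+coins_for(20)=1+3=4, 1+coins_for(17)=1+3=4) = 4
coins_for(27) = min(1+coins_for(26)=1+4=5, 1+coins_for(23)=1+3=4, 1+coins_for(22)=1+3=4, 1+coins_for(21)=1+3=4, 1+coins_for(18)=1+2=3) = 3
coins_for(28) = min(1+coins_for(27)=1+3=4, 1+coins_for(24)=1+3=4, 1+coins_for(23)=1+3=4, 1+coins_for(22)=1+3=4, 1+coins_for(19)=1+3=4) = 4
coins_for(29) = min(1+coins_for(28)=1+4=5, 1+coins_for(25)=1+4=5, 1+coins_for(24)=1+3=4, 1+coins_for(23)=1+3=4, 1+coins_for(20)=1+3=4) = 4
coins_for(30) = min(1+coins_for(29)=1+4=5, 1+coins_for(26)=1+4=5, 1+coins_for(25)=1+4=5, 1+coins_for(24)=1+3=4, 1+coins_for(21)=1+3=4) = 4
coins_for(31) = min(1+coins_for(30)=1+4=5, 1+coins_for(27)=1+3=4, 1+coins_for(26)=1+4=5, 1+coins_for(25)=1+4=5, 1+coins_for(22)=1+3=4) = 4
coins_for(32) = min(1+coins_for(31)=1+4=5, 1+coins_for(28)=1+4=5, 1+coins_for(27)=1+3=4, 1+coins_for(26)=1+4=5, 1+coins_for(23)=1+3=4) = 4
coins_for(33) = min(1+coins_for(32)=1+4=5, 1+coins_for(29)=1+4=5, 1+coins_for(28)=1+4=5, 1+coins_for(27)=1+3=4, 1+coins_for(24)=1+3=4) = 4
coins_for(34) = min(1+coins_for(33)=1+4=5, 1+coins_for(30)=1+4=5, 1+coins_for(29)=1+4=5, 1+coins_for(28)=1+4=5, 1+coins_for(25)=1+4=5) = 5
coins_for(35) = min(1+coins_for(34)=1+5=6, 1+coins_for(31)=1+4=5, 1+coins_for(30)=1+4=5, 1+coins_for(29)=1+4=5, 1+coins_for(26)=1+4=5) = 5

5


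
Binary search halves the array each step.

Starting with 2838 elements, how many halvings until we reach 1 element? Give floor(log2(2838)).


2838 / 2 = 1419
1419 / 2 = 709
709 / 2 = 354
354 / 2 = 177
177 / 2 = 88
88 / 2 = 44
44 / 2 = 22
22 / 2 = 11
11 / 2 = 5
5 / 2 = 2
2 / 2 = 1
Reached 1 after 11 halvings

11


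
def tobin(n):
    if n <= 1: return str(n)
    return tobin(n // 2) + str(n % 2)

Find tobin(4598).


tobin(4598) = tobin(2299) + '0'
tobin(2299) = tobin(1149) + '1'
tobin(1149) = tobin(574) + '1'
tobin(574) = tobin(287) + '0'
tobin(287) = tobin(143) + '1'
tobin(143) = tobin(71) + '1'
tobin(71) = tobin(35) + '1'
tobin(35) = tobin(17) + '1'
tobin(17) = tobin(8) + '1'
tobin(8) = tobin(4) + '0'
tobin(4) = tobin(2) + '0'
tobin(2) = tobin(1) + '0'
tobin(1) = '1'  (base case)
Concatenating: '1' + '0' + '0' + '0' + '1' + '1' + '1' + '1' + '1' + '0' + '1' + '1' + '0' = '1000111110110'

1000111110110


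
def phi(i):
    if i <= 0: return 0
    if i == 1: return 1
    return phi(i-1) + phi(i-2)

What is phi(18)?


Computing phi(18) bottom-up:
phi(0) = 0
phi(1) = 1
phi(2) = phi(1) + phi(0) = 1 + 0 = 1
phi(3) = phi(2) + phi(1) = 1 + 1 = 2
phi(4) = phi(3) + phi(2) = 2 + 1 = 3
phi(5) = phi(4) + phi(3) = 3 + 2 = 5
phi(6) = phi(5) + phi(4) = 5 + 3 = 8
phi(7) = phi(6) + phi(5) = 8 + 5 = 13
phi(8) = phi(7) + phi(6) = 13 + 8 = 21
phi(9) = phi(8) + phi(7) = 21 + 13 = 34
phi(10) = phi(9) + phi(8) = 34 + 21 = 55
phi(11) = phi(10) + phi(9) = 55 + 34 = 89
phi(12) = phi(11) + phi(10) = 89 + 55 = 144
phi(13) = phi(12) + phi(11) = 144 + 89 = 233
phi(14) = phi(13) + phi(12) = 233 + 144 = 377
phi(15) = phi(14) + phi(13) = 377 + 233 = 610
phi(16) = phi(15) + phi(14) = 610 + 377 = 987
phi(17) = phi(16) + phi(15) = 987 + 610 = 1597
phi(18) = phi(17) + phi(16) = 1597 + 987 = 2584

2584


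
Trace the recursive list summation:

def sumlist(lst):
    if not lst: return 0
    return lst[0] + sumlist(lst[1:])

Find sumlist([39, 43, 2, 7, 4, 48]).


sumlist([39, 43, 2, 7, 4, 48]) = 39 + sumlist([43, 2, 7, 4, 48])
sumlist([43, 2, 7, 4, 48]) = 43 + sumlist([2, 7, 4, 48])
sumlist([2, 7, 4, 48]) = 2 + sumlist([7, 4, 48])
sumlist([7, 4, 48]) = 7 + sumlist([4, 48])
sumlist([4, 48]) = 4 + sumlist([48])
sumlist([48]) = 48 + sumlist([])
sumlist([]) = 0  (base case)
Total: 39 + 43 + 2 + 7 + 4 + 48 + 0 = 143

143


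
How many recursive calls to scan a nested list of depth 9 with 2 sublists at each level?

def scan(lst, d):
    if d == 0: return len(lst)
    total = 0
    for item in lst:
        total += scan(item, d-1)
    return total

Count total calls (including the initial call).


At depth 0 (root): 1 call
At depth 1: each of 1 parents calls scan on 2 children = 2 calls
At depth 2: each of 2 parents calls scan on 2 children = 4 calls
At depth 3: each of 4 parents calls scan on 2 children = 8 calls
At depth 4: each of 8 parents calls scan on 2 children = 16 calls
At depth 5: each of 16 parents calls scan on 2 children = 32 calls
At depth 6: each of 32 parents calls scan on 2 children = 64 calls
At depth 7: each of 64 parents calls scan on 2 children = 128 calls
At depth 8: each of 128 parents calls scan on 2 children = 256 calls
At depth 9: each of 256 parents calls scan on 2 children = 512 calls
Total: 1 + 2 + 4 + 8 + 16 + 32 + 64 + 128 + 256 + 512 = 1023

1023


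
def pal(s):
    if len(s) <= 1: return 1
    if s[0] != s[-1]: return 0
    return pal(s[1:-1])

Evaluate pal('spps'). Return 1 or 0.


pal('spps'): s[0]='s' == s[-1]='s' -> check pal('pp')
pal('pp'): s[0]='p' == s[-1]='p' -> check pal('')
pal(''): len <= 1 -> return 1  (base case)
Result: 1 (palindrome)

1


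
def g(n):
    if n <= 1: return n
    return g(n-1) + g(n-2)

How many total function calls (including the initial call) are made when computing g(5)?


Let C(n) = total calls for g(n)
C(0) = 1, C(1) = 1
C(2) = 1 + C(1) + C(0) = 1 + 1 + 1 = 3
C(3) = 1 + C(2) + C(1) = 1 + 3 + 1 = 5
C(4) = 1 + C(3) + C(2) = 1 + 5 + 3 = 9
C(5) = 1 + C(4) + C(3) = 1 + 9 + 5 = 15

15


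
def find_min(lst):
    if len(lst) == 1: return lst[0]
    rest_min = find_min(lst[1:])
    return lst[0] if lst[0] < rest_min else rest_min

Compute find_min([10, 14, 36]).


find_min([10, 14, 36]): compare 10 with find_min([14, 36])
find_min([14, 36]): compare 14 with find_min([36])
find_min([36]) = 36  (base case)
Compare 14 with 36 -> 14
Compare 10 with 14 -> 10

10


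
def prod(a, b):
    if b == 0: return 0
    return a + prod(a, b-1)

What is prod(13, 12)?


prod(13, 12) = 13 + prod(13, 11)
prod(13, 11) = 13 + prod(13, 10)
prod(13, 10) = 13 + prod(13, 9)
prod(13, 9) = 13 + prod(13, 8)
prod(13, 8) = 13 + prod(13, 7)
prod(13, 7) = 13 + prod(13, 6)
prod(13, 6) = 13 + prod(13, 5)
prod(13, 5) = 13 + prod(13, 4)
prod(13, 4) = 13 + prod(13, 3)
prod(13, 3) = 13 + prod(13, 2)
prod(13, 2) = 13 + prod(13, 1)
prod(13, 1) = 13 + prod(13, 0)
prod(13, 0) = 0  (base case)
Total: 13 + 13 + 13 + 13 + 13 + 13 + 13 + 13 + 13 + 13 + 13 + 13 + 0 = 156

156


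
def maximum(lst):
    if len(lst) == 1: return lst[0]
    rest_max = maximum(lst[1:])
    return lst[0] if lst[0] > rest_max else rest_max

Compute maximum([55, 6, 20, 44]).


maximum([55, 6, 20, 44]): compare 55 with maximum([6, 20, 44])
maximum([6, 20, 44]): compare 6 with maximum([20, 44])
maximum([20, 44]): compare 20 with maximum([44])
maximum([44]) = 44  (base case)
Compare 20 with 44 -> 44
Compare 6 with 44 -> 44
Compare 55 with 44 -> 55

55


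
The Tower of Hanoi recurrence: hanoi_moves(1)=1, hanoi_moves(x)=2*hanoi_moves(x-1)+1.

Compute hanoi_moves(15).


hanoi_moves(15) = 2 * hanoi_moves(14) + 1
hanoi_moves(14) = 2 * hanoi_moves(13) + 1
hanoi_moves(13) = 2 * hanoi_moves(12) + 1
hanoi_moves(12) = 2 * hanoi_moves(11) + 1
hanoi_moves(11) = 2 * hanoi_moves(10) + 1
hanoi_moves(10) = 2 * hanoi_moves(9) + 1
hanoi_moves(9) = 2 * hanoi_moves(8) + 1
hanoi_moves(8) = 2 * hanoi_moves(7) + 1
hanoi_moves(7) = 2 * hanoi_moves(6) + 1
hanoi_moves(6) = 2 * hanoi_moves(5) + 1
hanoi_moves(5) = 2 * hanoi_moves(4) + 1
hanoi_moves(4) = 2 * hanoi_moves(3) + 1
hanoi_moves(3) = 2 * hanoi_moves(2) + 1
hanoi_moves(2) = 2 * hanoi_moves(1) + 1
hanoi_moves(1) = 1  (base case)
hanoi_moves(2) = 2 * 1 + 1 = 3
hanoi_moves(3) = 2 * 3 + 1 = 7
hanoi_moves(4) = 2 * 7 + 1 = 15
hanoi_moves(5) = 2 * 15 + 1 = 31
hanoi_moves(6) = 2 * 31 + 1 = 63
hanoi_moves(7) = 2 * 63 + 1 = 127
hanoi_moves(8) = 2 * 127 + 1 = 255
hanoi_moves(9) = 2 * 255 + 1 = 511
hanoi_moves(10) = 2 * 511 + 1 = 1023
hanoi_moves(11) = 2 * 1023 + 1 = 2047
hanoi_moves(12) = 2 * 2047 + 1 = 4095
hanoi_moves(13) = 2 * 4095 + 1 = 8191
hanoi_moves(14) = 2 * 8191 + 1 = 16383
hanoi_moves(15) = 2 * 16383 + 1 = 32767

32767


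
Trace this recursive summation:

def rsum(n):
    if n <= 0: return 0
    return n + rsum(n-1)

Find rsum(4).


rsum(4)
= 4 + 3 + 2 + 1 + rsum(0)
= 4 + 3 + 2 + 1 + 0
= 10

10


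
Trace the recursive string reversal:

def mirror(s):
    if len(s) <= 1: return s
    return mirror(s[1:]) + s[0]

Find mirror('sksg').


mirror('sksg') = mirror('ksg') + 's'
mirror('ksg') = mirror('sg') + 'k'
mirror('sg') = mirror('g') + 's'
mirror('g') = 'g'  (base case)
Concatenating: 'g' + 's' + 'k' + 's' = 'gsks'

gsks


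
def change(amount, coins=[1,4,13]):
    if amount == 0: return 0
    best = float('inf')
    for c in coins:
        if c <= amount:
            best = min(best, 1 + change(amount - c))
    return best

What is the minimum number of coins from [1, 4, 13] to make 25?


Building up with DP:
change(0) = 0
change(1) = min(1+change(0)=1+0=1) = 1
change(2) = min(1+change(1)=1+1=2) = 2
change(3) = min(1+change(2)=1+2=3) = 3
change(4) = min(1+change(3)=1+3=4, 1+change(0)=1+0=1) = 1
change(5) = min(1+change(4)=1+1=2, 1+change(1)=1+1=2) = 2
change(6) = min(1+change(5)=1+2=3, 1+change(2)=1+2=3) = 3
change(7) = min(1+change(6)=1+3=4, 1+change(3)=1+3=4) = 4
change(8) = min(1+change(7)=1+4=5, 1+change(4)=1+1=2) = 2
change(9) = min(1+change(8)=1+2=3, 1+change(5)=1+2=3) = 3
change(10) = min(1+change(9)=1+3=4, 1+change(6)=1+3=4) = 4
change(11) = min(1+change(10)=1+4=5, 1+change(7)=1+4=5) = 5
change(12) = min(1+change(11)=1+5=6, 1+change(8)=1+2=3) = 3
change(13) = min(1+change(12)=1+3=4, 1+change(9)=1+3=4, 1+change(0)=1+0=1) = 1
change(14) = min(1+change(13)=1+1=2, 1+change(10)=1+4=5, 1+change(1)=1+1=2) = 2
change(15) = min(1+change(14)=1+2=3, 1+change(11)=1+5=6, 1+change(2)=1+2=3) = 3
change(16) = min(1+change(15)=1+3=4, 1+change(12)=1+3=4, 1+change(3)=1+3=4) = 4
change(17) = min(1+change(16)=1+4=5, 1+change(13)=1+1=2, 1+change(4)=1+1=2) = 2
change(18) = min(1+change(17)=1+2=3, 1+change(14)=1+2=3, 1+change(5)=1+2=3) = 3
change(19) = min(1+change(18)=1+3=4, 1+change(15)=1+3=4, 1+change(6)=1+3=4) = 4
change(20) = min(1+change(19)=1+4=5, 1+change(16)=1+4=5, 1+change(7)=1+4=5) = 5
change(21) = min(1+change(20)=1+5=6, 1+change(17)=1+2=3, 1+change(8)=1+2=3) = 3
change(22) = min(1+change(21)=1+3=4, 1+change(18)=1+3=4, 1+change(9)=1+3=4) = 4
change(23) = min(1+change(22)=1+4=5, 1+change(19)=1+4=5, 1+change(10)=1+4=5) = 5
change(24) = min(1+change(23)=1+5=6, 1+change(20)=1+5=6, 1+change(11)=1+5=6) = 6
change(25) = min(1+change(24)=1+6=7, 1+change(21)=1+3=4, 1+change(12)=1+3=4) = 4

4


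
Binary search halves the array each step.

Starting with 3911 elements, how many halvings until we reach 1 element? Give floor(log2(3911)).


3911 / 2 = 1955
1955 / 2 = 977
977 / 2 = 488
488 / 2 = 244
244 / 2 = 122
122 / 2 = 61
61 / 2 = 30
30 / 2 = 15
15 / 2 = 7
7 / 2 = 3
3 / 2 = 1
Reached 1 after 11 halvings

11


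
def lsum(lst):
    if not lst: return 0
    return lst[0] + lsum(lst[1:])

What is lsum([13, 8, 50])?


lsum([13, 8, 50]) = 13 + lsum([8, 50])
lsum([8, 50]) = 8 + lsum([50])
lsum([50]) = 50 + lsum([])
lsum([]) = 0  (base case)
Total: 13 + 8 + 50 + 0 = 71

71


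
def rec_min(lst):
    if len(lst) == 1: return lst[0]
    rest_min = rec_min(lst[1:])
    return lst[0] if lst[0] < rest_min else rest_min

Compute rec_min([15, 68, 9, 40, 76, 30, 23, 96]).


rec_min([15, 68, 9, 40, 76, 30, 23, 96]): compare 15 with rec_min([68, 9, 40, 76, 30, 23, 96])
rec_min([68, 9, 40, 76, 30, 23, 96]): compare 68 with rec_min([9, 40, 76, 30, 23, 96])
rec_min([9, 40, 76, 30, 23, 96]): compare 9 with rec_min([40, 76, 30, 23, 96])
rec_min([40, 76, 30, 23, 96]): compare 40 with rec_min([76, 30, 23, 96])
rec_min([76, 30, 23, 96]): compare 76 with rec_min([30, 23, 96])
rec_min([30, 23, 96]): compare 30 with rec_min([23, 96])
rec_min([23, 96]): compare 23 with rec_min([96])
rec_min([96]) = 96  (base case)
Compare 23 with 96 -> 23
Compare 30 with 23 -> 23
Compare 76 with 23 -> 23
Compare 40 with 23 -> 23
Compare 9 with 23 -> 9
Compare 68 with 9 -> 9
Compare 15 with 9 -> 9

9


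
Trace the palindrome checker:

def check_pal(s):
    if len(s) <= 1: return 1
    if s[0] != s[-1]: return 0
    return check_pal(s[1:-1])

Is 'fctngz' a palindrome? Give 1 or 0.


check_pal('fctngz'): s[0]='f' != s[-1]='z' -> return 0
Result: 0 (not a palindrome)

0


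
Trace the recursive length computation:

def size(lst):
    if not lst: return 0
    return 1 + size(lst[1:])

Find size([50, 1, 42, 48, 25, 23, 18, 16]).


size([50, 1, 42, 48, 25, 23, 18, 16]) = 1 + size([1, 42, 48, 25, 23, 18, 16])
size([1, 42, 48, 25, 23, 18, 16]) = 1 + size([42, 48, 25, 23, 18, 16])
size([42, 48, 25, 23, 18, 16]) = 1 + size([48, 25, 23, 18, 16])
size([48, 25, 23, 18, 16]) = 1 + size([25, 23, 18, 16])
size([25, 23, 18, 16]) = 1 + size([23, 18, 16])
size([23, 18, 16]) = 1 + size([18, 16])
size([18, 16]) = 1 + size([16])
size([16]) = 1 + size([])
size([]) = 0  (base case)
Unwinding: 1 + 1 + 1 + 1 + 1 + 1 + 1 + 1 + 0 = 8

8


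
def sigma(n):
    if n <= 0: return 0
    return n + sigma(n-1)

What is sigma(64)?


sigma(64)
= 64 + 63 + 62 + 61 + 60 + 59 + 58 + 57 + 56 + 55 + 54 + 53 + 52 + 51 + 50 + 49 + 48 + 47 + 46 + 45 + 44 + 43 + 42 + 41 + 40 + 39 + 38 + 37 + 36 + 35 + 34 + 33 + 32 + 31 + 30 + 29 + 28 + 27 + 26 + 25 + 24 + 23 + 22 + 21 + 20 + 19 + 18 + 17 + 16 + 15 + 14 + 13 + 12 + 11 + 10 + 9 + 8 + 7 + 6 + 5 + 4 + 3 + 2 + 1 + sigma(0)
= 64 + 63 + 62 + 61 + 60 + 59 + 58 + 57 + 56 + 55 + 54 + 53 + 52 + 51 + 50 + 49 + 48 + 47 + 46 + 45 + 44 + 43 + 42 + 41 + 40 + 39 + 38 + 37 + 36 + 35 + 34 + 33 + 32 + 31 + 30 + 29 + 28 + 27 + 26 + 25 + 24 + 23 + 22 + 21 + 20 + 19 + 18 + 17 + 16 + 15 + 14 + 13 + 12 + 11 + 10 + 9 + 8 + 7 + 6 + 5 + 4 + 3 + 2 + 1 + 0
= 2080

2080


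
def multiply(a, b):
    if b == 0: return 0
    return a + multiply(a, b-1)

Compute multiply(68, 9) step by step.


multiply(68, 9) = 68 + multiply(68, 8)
multiply(68, 8) = 68 + multiply(68, 7)
multiply(68, 7) = 68 + multiply(68, 6)
multiply(68, 6) = 68 + multiply(68, 5)
multiply(68, 5) = 68 + multiply(68, 4)
multiply(68, 4) = 68 + multiply(68, 3)
multiply(68, 3) = 68 + multiply(68, 2)
multiply(68, 2) = 68 + multiply(68, 1)
multiply(68, 1) = 68 + multiply(68, 0)
multiply(68, 0) = 0  (base case)
Total: 68 + 68 + 68 + 68 + 68 + 68 + 68 + 68 + 68 + 0 = 612

612


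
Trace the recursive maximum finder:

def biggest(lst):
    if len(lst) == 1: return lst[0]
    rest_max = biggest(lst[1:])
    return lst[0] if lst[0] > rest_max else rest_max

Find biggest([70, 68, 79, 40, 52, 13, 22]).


biggest([70, 68, 79, 40, 52, 13, 22]): compare 70 with biggest([68, 79, 40, 52, 13, 22])
biggest([68, 79, 40, 52, 13, 22]): compare 68 with biggest([79, 40, 52, 13, 22])
biggest([79, 40, 52, 13, 22]): compare 79 with biggest([40, 52, 13, 22])
biggest([40, 52, 13, 22]): compare 40 with biggest([52, 13, 22])
biggest([52, 13, 22]): compare 52 with biggest([13, 22])
biggest([13, 22]): compare 13 with biggest([22])
biggest([22]) = 22  (base case)
Compare 13 with 22 -> 22
Compare 52 with 22 -> 52
Compare 40 with 52 -> 52
Compare 79 with 52 -> 79
Compare 68 with 79 -> 79
Compare 70 with 79 -> 79

79


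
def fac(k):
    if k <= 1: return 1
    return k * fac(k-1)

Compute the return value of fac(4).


fac(4)
= 4 * fac(3)
= 4 * 3 * fac(2)
= 4 * 3 * 2 * fac(1)
= 4 * 3 * 2 * 1
= 24

24


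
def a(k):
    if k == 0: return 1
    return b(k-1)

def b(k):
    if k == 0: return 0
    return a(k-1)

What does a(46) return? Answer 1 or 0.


a(46) = b(45)
b(45) = a(44)
a(44) = b(43)
b(43) = a(42)
a(42) = b(41)
b(41) = a(40)
a(40) = b(39)
b(39) = a(38)
a(38) = b(37)
b(37) = a(36)
a(36) = b(35)
b(35) = a(34)
a(34) = b(33)
b(33) = a(32)
a(32) = b(31)
b(31) = a(30)
a(30) = b(29)
b(29) = a(28)
a(28) = b(27)
b(27) = a(26)
a(26) = b(25)
b(25) = a(24)
a(24) = b(23)
b(23) = a(22)
a(22) = b(21)
b(21) = a(20)
a(20) = b(19)
b(19) = a(18)
a(18) = b(17)
b(17) = a(16)
a(16) = b(15)
b(15) = a(14)
a(14) = b(13)
b(13) = a(12)
a(12) = b(11)
b(11) = a(10)
a(10) = b(9)
b(9) = a(8)
a(8) = b(7)
b(7) = a(6)
a(6) = b(5)
b(5) = a(4)
a(4) = b(3)
b(3) = a(2)
a(2) = b(1)
b(1) = a(0)
a(0) = 1  (base case)
Result: 1

1


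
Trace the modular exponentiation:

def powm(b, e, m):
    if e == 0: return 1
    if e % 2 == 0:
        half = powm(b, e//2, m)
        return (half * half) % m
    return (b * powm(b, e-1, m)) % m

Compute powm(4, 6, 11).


powm(4, 6, 11): e is even, compute powm(4, 3, 11)
  powm(4, 3, 11): e is odd, compute powm(4, 2, 11)
    powm(4, 2, 11): e is even, compute powm(4, 1, 11)
      powm(4, 1, 11): e is odd, compute powm(4, 0, 11)
        powm(4, 0, 11) = 1
      (4 * 1) % 11 = 4
    half=4, (4*4) % 11 = 5
  (4 * 5) % 11 = 9
half=9, (9*9) % 11 = 4

4


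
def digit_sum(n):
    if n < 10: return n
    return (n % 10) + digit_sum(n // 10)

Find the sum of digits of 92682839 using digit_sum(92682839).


digit_sum(92682839) = 9 + digit_sum(9268283)
digit_sum(9268283) = 3 + digit_sum(926828)
digit_sum(926828) = 8 + digit_sum(92682)
digit_sum(92682) = 2 + digit_sum(9268)
digit_sum(9268) = 8 + digit_sum(926)
digit_sum(926) = 6 + digit_sum(92)
digit_sum(92) = 2 + digit_sum(9)
digit_sum(9) = 9  (base case)
Total: 9 + 3 + 8 + 2 + 8 + 6 + 2 + 9 = 47

47


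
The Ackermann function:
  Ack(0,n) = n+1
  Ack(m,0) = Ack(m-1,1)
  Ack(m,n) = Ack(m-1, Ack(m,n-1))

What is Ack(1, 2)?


Ack(1, 2) = Ack(0, Ack(1, 1))
  Ack(1, 1) = Ack(0, Ack(1, 0))
    Ack(1, 0) = Ack(0, 1)
      Ack(0, 1) = 2
    = Ack(0, 2)
    Ack(0, 2) = 3
  = Ack(0, 3)
  Ack(0, 3) = 4
Result: Ack(1, 2) = 4

4


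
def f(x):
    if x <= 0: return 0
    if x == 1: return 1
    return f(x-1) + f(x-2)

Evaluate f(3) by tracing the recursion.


Computing f(3) bottom-up:
f(0) = 0
f(1) = 1
f(2) = f(1) + f(0) = 1 + 0 = 1
f(3) = f(2) + f(1) = 1 + 1 = 2

2


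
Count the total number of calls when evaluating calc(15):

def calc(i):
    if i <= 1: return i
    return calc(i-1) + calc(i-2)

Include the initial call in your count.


Let C(n) = total calls for calc(n)
C(0) = 1, C(1) = 1
C(2) = 1 + C(1) + C(0) = 1 + 1 + 1 = 3
C(3) = 1 + C(2) + C(1) = 1 + 3 + 1 = 5
C(4) = 1 + C(3) + C(2) = 1 + 5 + 3 = 9
C(5) = 1 + C(4) + C(3) = 1 + 9 + 5 = 15
C(6) = 1 + C(5) + C(4) = 1 + 15 + 9 = 25
C(7) = 1 + C(6) + C(5) = 1 + 25 + 15 = 41
C(8) = 1 + C(7) + C(6) = 1 + 41 + 25 = 67
C(9) = 1 + C(8) + C(7) = 1 + 67 + 41 = 109
C(10) = 1 + C(9) + C(8) = 1 + 109 + 67 = 177
C(11) = 1 + C(10) + C(9) = 1 + 177 + 109 = 287
C(12) = 1 + C(11) + C(10) = 1 + 287 + 177 = 465
C(13) = 1 + C(12) + C(11) = 1 + 465 + 287 = 753
C(14) = 1 + C(13) + C(12) = 1 + 753 + 465 = 1219
C(15) = 1 + C(14) + C(13) = 1 + 1219 + 753 = 1973

1973


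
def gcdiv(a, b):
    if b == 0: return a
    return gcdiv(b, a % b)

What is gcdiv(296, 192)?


gcdiv(296, 192) = gcdiv(192, 104)
gcdiv(192, 104) = gcdiv(104, 88)
gcdiv(104, 88) = gcdiv(88, 16)
gcdiv(88, 16) = gcdiv(16, 8)
gcdiv(16, 8) = gcdiv(8, 0)
gcdiv(8, 0) = 8  (base case)

8


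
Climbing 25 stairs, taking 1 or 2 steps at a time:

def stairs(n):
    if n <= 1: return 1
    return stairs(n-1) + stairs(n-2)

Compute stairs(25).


Building up from base cases:
stairs(0) = 1
stairs(1) = 1
stairs(2) = stairs(1) + stairs(0) = 1 + 1 = 2
stairs(3) = stairs(2) + stairs(1) = 2 + 1 = 3
stairs(4) = stairs(3) + stairs(2) = 3 + 2 = 5
stairs(5) = stairs(4) + stairs(3) = 5 + 3 = 8
stairs(6) = stairs(5) + stairs(4) = 8 + 5 = 13
stairs(7) = stairs(6) + stairs(5) = 13 + 8 = 21
stairs(8) = stairs(7) + stairs(6) = 21 + 13 = 34
stairs(9) = stairs(8) + stairs(7) = 34 + 21 = 55
stairs(10) = stairs(9) + stairs(8) = 55 + 34 = 89
stairs(11) = stairs(10) + stairs(9) = 89 + 55 = 144
stairs(12) = stairs(11) + stairs(10) = 144 + 89 = 233
stairs(13) = stairs(12) + stairs(11) = 233 + 144 = 377
stairs(14) = stairs(13) + stairs(12) = 377 + 233 = 610
stairs(15) = stairs(14) + stairs(13) = 610 + 377 = 987
stairs(16) = stairs(15) + stairs(14) = 987 + 610 = 1597
stairs(17) = stairs(16) + stairs(15) = 1597 + 987 = 2584
stairs(18) = stairs(17) + stairs(16) = 2584 + 1597 = 4181
stairs(19) = stairs(18) + stairs(17) = 4181 + 2584 = 6765
stairs(20) = stairs(19) + stairs(18) = 6765 + 4181 = 10946
stairs(21) = stairs(20) + stairs(19) = 10946 + 6765 = 17711
stairs(22) = stairs(21) + stairs(20) = 17711 + 10946 = 28657
stairs(23) = stairs(22) + stairs(21) = 28657 + 17711 = 46368
stairs(24) = stairs(23) + stairs(22) = 46368 + 28657 = 75025
stairs(25) = stairs(24) + stairs(23) = 75025 + 46368 = 121393

121393


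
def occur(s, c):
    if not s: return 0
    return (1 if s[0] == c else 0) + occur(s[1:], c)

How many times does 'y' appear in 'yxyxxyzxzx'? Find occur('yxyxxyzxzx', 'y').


s[0]='y' == 'y' -> 1
s[0]='x' != 'y' -> 0
s[0]='y' == 'y' -> 1
s[0]='x' != 'y' -> 0
s[0]='x' != 'y' -> 0
s[0]='y' == 'y' -> 1
s[0]='z' != 'y' -> 0
s[0]='x' != 'y' -> 0
s[0]='z' != 'y' -> 0
s[0]='x' != 'y' -> 0
Sum: 1 + 0 + 1 + 0 + 0 + 1 + 0 + 0 + 0 + 0 = 3

3


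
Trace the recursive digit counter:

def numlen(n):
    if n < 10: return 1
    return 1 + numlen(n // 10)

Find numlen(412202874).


numlen(412202874) = 1 + numlen(41220287)
numlen(41220287) = 1 + numlen(4122028)
numlen(4122028) = 1 + numlen(412202)
numlen(412202) = 1 + numlen(41220)
numlen(41220) = 1 + numlen(4122)
numlen(4122) = 1 + numlen(412)
numlen(412) = 1 + numlen(41)
numlen(41) = 1 + numlen(4)
numlen(4) = 1  (base case: 4 < 10)
Unwinding: 1 + 1 + 1 + 1 + 1 + 1 + 1 + 1 + 1 = 9

9


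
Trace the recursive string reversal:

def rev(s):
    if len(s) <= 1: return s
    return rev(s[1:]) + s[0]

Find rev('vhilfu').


rev('vhilfu') = rev('hilfu') + 'v'
rev('hilfu') = rev('ilfu') + 'h'
rev('ilfu') = rev('lfu') + 'i'
rev('lfu') = rev('fu') + 'l'
rev('fu') = rev('u') + 'f'
rev('u') = 'u'  (base case)
Concatenating: 'u' + 'f' + 'l' + 'i' + 'h' + 'v' = 'uflihv'

uflihv


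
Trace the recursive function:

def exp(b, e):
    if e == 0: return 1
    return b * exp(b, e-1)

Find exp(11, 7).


exp(11, 7)
= 11 * exp(11, 6)
= 11 * 11 * exp(11, 5)
= 11 * 11 * 11 * exp(11, 4)
= 11 * 11 * 11 * 11 * exp(11, 3)
= 11 * 11 * 11 * 11 * 11 * exp(11, 2)
= 11 * 11 * 11 * 11 * 11 * 11 * exp(11, 1)
= 11 * 11 * 11 * 11 * 11 * 11 * 11 * exp(11, 0)
= 11 * 11 * 11 * 11 * 11 * 11 * 11 * 1
= 19487171

19487171


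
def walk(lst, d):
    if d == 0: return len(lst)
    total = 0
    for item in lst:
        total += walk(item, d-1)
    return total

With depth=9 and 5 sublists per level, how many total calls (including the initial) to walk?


At depth 0 (root): 1 call
At depth 1: each of 1 parents calls walk on 5 children = 5 calls
At depth 2: each of 5 parents calls walk on 5 children = 25 calls
At depth 3: each of 25 parents calls walk on 5 children = 125 calls
At depth 4: each of 125 parents calls walk on 5 children = 625 calls
At depth 5: each of 625 parents calls walk on 5 children = 3125 calls
At depth 6: each of 3125 parents calls walk on 5 children = 15625 calls
At depth 7: each of 15625 parents calls walk on 5 children = 78125 calls
At depth 8: each of 78125 parents calls walk on 5 children = 390625 calls
At depth 9: each of 390625 parents calls walk on 5 children = 1953125 calls
Total: 1 + 5 + 25 + 125 + 625 + 3125 + 15625 + 78125 + 390625 + 1953125 = 2441406

2441406


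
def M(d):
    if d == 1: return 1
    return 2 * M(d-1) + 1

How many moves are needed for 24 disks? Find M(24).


M(24) = 2 * M(23) + 1
M(23) = 2 * M(22) + 1
M(22) = 2 * M(21) + 1
M(21) = 2 * M(20) + 1
M(20) = 2 * M(19) + 1
M(19) = 2 * M(18) + 1
M(18) = 2 * M(17) + 1
M(17) = 2 * M(16) + 1
M(16) = 2 * M(15) + 1
M(15) = 2 * M(14) + 1
M(14) = 2 * M(13) + 1
M(13) = 2 * M(12) + 1
M(12) = 2 * M(11) + 1
M(11) = 2 * M(10) + 1
M(10) = 2 * M(9) + 1
M(9) = 2 * M(8) + 1
M(8) = 2 * M(7) + 1
M(7) = 2 * M(6) + 1
M(6) = 2 * M(5) + 1
M(5) = 2 * M(4) + 1
M(4) = 2 * M(3) + 1
M(3) = 2 * M(2) + 1
M(2) = 2 * M(1) + 1
M(1) = 1  (base case)
M(2) = 2 * 1 + 1 = 3
M(3) = 2 * 3 + 1 = 7
M(4) = 2 * 7 + 1 = 15
M(5) = 2 * 15 + 1 = 31
M(6) = 2 * 31 + 1 = 63
M(7) = 2 * 63 + 1 = 127
M(8) = 2 * 127 + 1 = 255
M(9) = 2 * 255 + 1 = 511
M(10) = 2 * 511 + 1 = 1023
M(11) = 2 * 1023 + 1 = 2047
M(12) = 2 * 2047 + 1 = 4095
M(13) = 2 * 4095 + 1 = 8191
M(14) = 2 * 8191 + 1 = 16383
M(15) = 2 * 16383 + 1 = 32767
M(16) = 2 * 32767 + 1 = 65535
M(17) = 2 * 65535 + 1 = 131071
M(18) = 2 * 131071 + 1 = 262143
M(19) = 2 * 262143 + 1 = 524287
M(20) = 2 * 524287 + 1 = 1048575
M(21) = 2 * 1048575 + 1 = 2097151
M(22) = 2 * 2097151 + 1 = 4194303
M(23) = 2 * 4194303 + 1 = 8388607
M(24) = 2 * 8388607 + 1 = 16777215

16777215


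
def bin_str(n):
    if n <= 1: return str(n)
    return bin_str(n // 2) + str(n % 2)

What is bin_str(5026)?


bin_str(5026) = bin_str(2513) + '0'
bin_str(2513) = bin_str(1256) + '1'
bin_str(1256) = bin_str(628) + '0'
bin_str(628) = bin_str(314) + '0'
bin_str(314) = bin_str(157) + '0'
bin_str(157) = bin_str(78) + '1'
bin_str(78) = bin_str(39) + '0'
bin_str(39) = bin_str(19) + '1'
bin_str(19) = bin_str(9) + '1'
bin_str(9) = bin_str(4) + '1'
bin_str(4) = bin_str(2) + '0'
bin_str(2) = bin_str(1) + '0'
bin_str(1) = '1'  (base case)
Concatenating: '1' + '0' + '0' + '1' + '1' + '1' + '0' + '1' + '0' + '0' + '0' + '1' + '0' = '1001110100010'

1001110100010


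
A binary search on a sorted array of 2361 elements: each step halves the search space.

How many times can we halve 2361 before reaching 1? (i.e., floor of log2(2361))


2361 / 2 = 1180
1180 / 2 = 590
590 / 2 = 295
295 / 2 = 147
147 / 2 = 73
73 / 2 = 36
36 / 2 = 18
18 / 2 = 9
9 / 2 = 4
4 / 2 = 2
2 / 2 = 1
Reached 1 after 11 halvings

11


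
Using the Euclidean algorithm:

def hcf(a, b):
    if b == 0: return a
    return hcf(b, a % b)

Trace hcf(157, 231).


hcf(157, 231) = hcf(231, 157)
hcf(231, 157) = hcf(157, 74)
hcf(157, 74) = hcf(74, 9)
hcf(74, 9) = hcf(9, 2)
hcf(9, 2) = hcf(2, 1)
hcf(2, 1) = hcf(1, 0)
hcf(1, 0) = 1  (base case)

1


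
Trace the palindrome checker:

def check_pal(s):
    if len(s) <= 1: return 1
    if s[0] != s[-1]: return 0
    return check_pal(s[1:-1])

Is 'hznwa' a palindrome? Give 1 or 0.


check_pal('hznwa'): s[0]='h' != s[-1]='a' -> return 0
Result: 0 (not a palindrome)

0


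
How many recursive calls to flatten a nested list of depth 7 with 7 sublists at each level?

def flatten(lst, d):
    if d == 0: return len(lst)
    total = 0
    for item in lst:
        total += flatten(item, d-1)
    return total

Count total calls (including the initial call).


At depth 0 (root): 1 call
At depth 1: each of 1 parents calls flatten on 7 children = 7 calls
At depth 2: each of 7 parents calls flatten on 7 children = 49 calls
At depth 3: each of 49 parents calls flatten on 7 children = 343 calls
At depth 4: each of 343 parents calls flatten on 7 children = 2401 calls
At depth 5: each of 2401 parents calls flatten on 7 children = 16807 calls
At depth 6: each of 16807 parents calls flatten on 7 children = 117649 calls
At depth 7: each of 117649 parents calls flatten on 7 children = 823543 calls
Total: 1 + 7 + 49 + 343 + 2401 + 16807 + 117649 + 823543 = 960800

960800


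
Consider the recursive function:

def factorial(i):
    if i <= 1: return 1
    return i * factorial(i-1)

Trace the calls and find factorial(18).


factorial(18)
= 18 * factorial(17)
= 18 * 17 * factorial(16)
= 18 * 17 * 16 * factorial(15)
= 18 * 17 * 16 * 15 * factorial(14)
= 18 * 17 * 16 * 15 * 14 * factorial(13)
= 18 * 17 * 16 * 15 * 14 * 13 * factorial(12)
= 18 * 17 * 16 * 15 * 14 * 13 * 12 * factorial(11)
= 18 * 17 * 16 * 15 * 14 * 13 * 12 * 11 * factorial(10)
= 18 * 17 * 16 * 15 * 14 * 13 * 12 * 11 * 10 * factorial(9)
= 18 * 17 * 16 * 15 * 14 * 13 * 12 * 11 * 10 * 9 * factorial(8)
= 18 * 17 * 16 * 15 * 14 * 13 * 12 * 11 * 10 * 9 * 8 * factorial(7)
= 18 * 17 * 16 * 15 * 14 * 13 * 12 * 11 * 10 * 9 * 8 * 7 * factorial(6)
= 18 * 17 * 16 * 15 * 14 * 13 * 12 * 11 * 10 * 9 * 8 * 7 * 6 * factorial(5)
= 18 * 17 * 16 * 15 * 14 * 13 * 12 * 11 * 10 * 9 * 8 * 7 * 6 * 5 * factorial(4)
= 18 * 17 * 16 * 15 * 14 * 13 * 12 * 11 * 10 * 9 * 8 * 7 * 6 * 5 * 4 * factorial(3)
= 18 * 17 * 16 * 15 * 14 * 13 * 12 * 11 * 10 * 9 * 8 * 7 * 6 * 5 * 4 * 3 * factorial(2)
= 18 * 17 * 16 * 15 * 14 * 13 * 12 * 11 * 10 * 9 * 8 * 7 * 6 * 5 * 4 * 3 * 2 * factorial(1)
= 18 * 17 * 16 * 15 * 14 * 13 * 12 * 11 * 10 * 9 * 8 * 7 * 6 * 5 * 4 * 3 * 2 * 1
= 6402373705728000

6402373705728000


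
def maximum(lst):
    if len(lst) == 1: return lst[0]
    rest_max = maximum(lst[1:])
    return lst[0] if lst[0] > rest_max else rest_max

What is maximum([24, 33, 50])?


maximum([24, 33, 50]): compare 24 with maximum([33, 50])
maximum([33, 50]): compare 33 with maximum([50])
maximum([50]) = 50  (base case)
Compare 33 with 50 -> 50
Compare 24 with 50 -> 50

50


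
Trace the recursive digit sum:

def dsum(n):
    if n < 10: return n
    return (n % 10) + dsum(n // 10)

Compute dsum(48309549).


dsum(48309549) = 9 + dsum(4830954)
dsum(4830954) = 4 + dsum(483095)
dsum(483095) = 5 + dsum(48309)
dsum(48309) = 9 + dsum(4830)
dsum(4830) = 0 + dsum(483)
dsum(483) = 3 + dsum(48)
dsum(48) = 8 + dsum(4)
dsum(4) = 4  (base case)
Total: 9 + 4 + 5 + 9 + 0 + 3 + 8 + 4 = 42

42


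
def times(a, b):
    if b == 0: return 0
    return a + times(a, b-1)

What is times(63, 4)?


times(63, 4) = 63 + times(63, 3)
times(63, 3) = 63 + times(63, 2)
times(63, 2) = 63 + times(63, 1)
times(63, 1) = 63 + times(63, 0)
times(63, 0) = 0  (base case)
Total: 63 + 63 + 63 + 63 + 0 = 252

252


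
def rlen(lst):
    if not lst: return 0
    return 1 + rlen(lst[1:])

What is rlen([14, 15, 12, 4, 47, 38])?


rlen([14, 15, 12, 4, 47, 38]) = 1 + rlen([15, 12, 4, 47, 38])
rlen([15, 12, 4, 47, 38]) = 1 + rlen([12, 4, 47, 38])
rlen([12, 4, 47, 38]) = 1 + rlen([4, 47, 38])
rlen([4, 47, 38]) = 1 + rlen([47, 38])
rlen([47, 38]) = 1 + rlen([38])
rlen([38]) = 1 + rlen([])
rlen([]) = 0  (base case)
Unwinding: 1 + 1 + 1 + 1 + 1 + 1 + 0 = 6

6


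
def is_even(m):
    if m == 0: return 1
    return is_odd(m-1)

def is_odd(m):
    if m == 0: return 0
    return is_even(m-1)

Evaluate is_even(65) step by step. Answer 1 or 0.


is_even(65) = is_odd(64)
is_odd(64) = is_even(63)
is_even(63) = is_odd(62)
is_odd(62) = is_even(61)
is_even(61) = is_odd(60)
is_odd(60) = is_even(59)
is_even(59) = is_odd(58)
is_odd(58) = is_even(57)
is_even(57) = is_odd(56)
is_odd(56) = is_even(55)
is_even(55) = is_odd(54)
is_odd(54) = is_even(53)
is_even(53) = is_odd(52)
is_odd(52) = is_even(51)
is_even(51) = is_odd(50)
is_odd(50) = is_even(49)
is_even(49) = is_odd(48)
is_odd(48) = is_even(47)
is_even(47) = is_odd(46)
is_odd(46) = is_even(45)
is_even(45) = is_odd(44)
is_odd(44) = is_even(43)
is_even(43) = is_odd(42)
is_odd(42) = is_even(41)
is_even(41) = is_odd(40)
is_odd(40) = is_even(39)
is_even(39) = is_odd(38)
is_odd(38) = is_even(37)
is_even(37) = is_odd(36)
is_odd(36) = is_even(35)
is_even(35) = is_odd(34)
is_odd(34) = is_even(33)
is_even(33) = is_odd(32)
is_odd(32) = is_even(31)
is_even(31) = is_odd(30)
is_odd(30) = is_even(29)
is_even(29) = is_odd(28)
is_odd(28) = is_even(27)
is_even(27) = is_odd(26)
is_odd(26) = is_even(25)
is_even(25) = is_odd(24)
is_odd(24) = is_even(23)
is_even(23) = is_odd(22)
is_odd(22) = is_even(21)
is_even(21) = is_odd(20)
is_odd(20) = is_even(19)
is_even(19) = is_odd(18)
is_odd(18) = is_even(17)
is_even(17) = is_odd(16)
is_odd(16) = is_even(15)
is_even(15) = is_odd(14)
is_odd(14) = is_even(13)
is_even(13) = is_odd(12)
is_odd(12) = is_even(11)
is_even(11) = is_odd(10)
is_odd(10) = is_even(9)
is_even(9) = is_odd(8)
is_odd(8) = is_even(7)
is_even(7) = is_odd(6)
is_odd(6) = is_even(5)
is_even(5) = is_odd(4)
is_odd(4) = is_even(3)
is_even(3) = is_odd(2)
is_odd(2) = is_even(1)
is_even(1) = is_odd(0)
is_odd(0) = 0  (base case)
Result: 0

0
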